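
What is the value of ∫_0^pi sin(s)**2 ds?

pi/2

Use the identity sin^2(s) = (1 - cos(2*s))/2.
An antiderivative is F(s) = s/2 - sin(2*s)/4.
Then F(pi) - F(0) = (pi/2) - (0) = pi/2.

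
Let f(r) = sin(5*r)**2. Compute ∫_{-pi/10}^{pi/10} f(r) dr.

pi/10

Use the identity sin^2(5*r) = (1 - cos(10*r))/2.
An antiderivative is F(r) = r/2 - sin(10*r)/20.
Then F(pi/10) - F(-pi/10) = (pi/20) - (-pi/20) = pi/10.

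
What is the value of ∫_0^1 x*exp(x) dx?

1

Integrate by parts once (u = x, dv = exp(x) dx).
An antiderivative is F(x) = (x - 1)*exp(x).
Then F(1) - F(0) = (0) - (-1) = 1.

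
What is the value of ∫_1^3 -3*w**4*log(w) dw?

726/25 - 729*log(3)/5

Integrate by parts once (u = ln w, dv = -3*w**4 dw).
An antiderivative is F(w) = -3*w**5*(5*log(w) - 1)/25.
Then F(3) - F(1) = (729/25 - 729*log(3)/5) - (3/25) = 726/25 - 729*log(3)/5.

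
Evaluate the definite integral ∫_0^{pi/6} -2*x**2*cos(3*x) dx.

4/27 - pi**2/54

Integrate by parts twice (u = x^2, dv = -2*cos(3*x) dx).
An antiderivative is F(x) = -2*x**2*sin(3*x)/3 - 4*x*cos(3*x)/9 + 4*sin(3*x)/27.
Then F(pi/6) - F(0) = (4/27 - pi**2/54) - (0) = 4/27 - pi**2/54.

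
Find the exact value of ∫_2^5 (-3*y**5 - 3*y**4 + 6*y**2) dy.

By the power rule, an antiderivative is F(y) = -y**6/2 - 3*y**5/5 + 2*y**3.
Then F(5) - F(2) = (-18875/2) - (-176/5) = -94023/10.

-94023/10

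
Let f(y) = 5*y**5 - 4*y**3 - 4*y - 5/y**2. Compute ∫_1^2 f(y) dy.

29

By the power rule, an antiderivative is F(y) = 5*y**6/6 - y**4 - 2*y**2 + 5/y.
Then F(2) - F(1) = (191/6) - (17/6) = 29.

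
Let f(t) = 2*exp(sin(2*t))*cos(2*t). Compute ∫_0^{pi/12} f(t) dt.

Let u = sin(2*t), so du = 2*cos(2*t) dt. When t = 0, u = 0; when t = pi/12, u = 1/2.
The integral becomes ∫ exp(u) du from 0 to 1/2, with antiderivative exp(u).
Back in t: F(t) = exp(sin(2*t)).
Then F(pi/12) - F(0) = (exp(1/2)) - (1) = -1 + exp(1/2).

-1 + exp(1/2)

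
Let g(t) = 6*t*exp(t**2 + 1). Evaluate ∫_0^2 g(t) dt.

-3*exp(1)*(1 - exp(4))

Let u = t**2 + 1, so du = 2*t dt. When t = 0, u = 1; when t = 2, u = 5.
The integral becomes 3·∫ exp(u) du from 1 to 5, with antiderivative 3*exp(u).
Back in t: F(t) = 3*exp(t**2 + 1).
Then F(2) - F(0) = (3*exp(5)) - (3*exp(1)) = -3*exp(1)*(1 - exp(4)).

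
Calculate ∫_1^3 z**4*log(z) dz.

Integrate by parts once (u = ln z, dv = z**4 dz).
An antiderivative is F(z) = z**5*(5*log(z) - 1)/25.
Then F(3) - F(1) = (-243/25 + 243*log(3)/5) - (-1/25) = -242/25 + 243*log(3)/5.

-242/25 + 243*log(3)/5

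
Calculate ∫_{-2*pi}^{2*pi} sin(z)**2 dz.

Use the identity sin^2(z) = (1 - cos(2*z))/2.
An antiderivative is F(z) = z/2 - sin(2*z)/4.
Then F(2*pi) - F(-2*pi) = (pi) - (-pi) = 2*pi.

2*pi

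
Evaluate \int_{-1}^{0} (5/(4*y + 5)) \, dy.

An antiderivative is F(y) = 5*log(4*y + 5)/4.
Then F(0) - F(-1) = (5*log(5)/4) - (0) = 5*log(5)/4.

5*log(5)/4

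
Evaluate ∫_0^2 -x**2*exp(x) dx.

Integrate by parts twice (u = x^2, dv = -exp(x) dx).
An antiderivative is F(x) = (-x**2 + 2*x - 2)*exp(x).
Then F(2) - F(0) = (-2*exp(2)) - (-2) = 2 - 2*exp(2).

2 - 2*exp(2)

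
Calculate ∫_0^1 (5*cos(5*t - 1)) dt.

sin(4) + sin(1)

Let u = 5*t - 1, so du = 5 dt. When t = 0, u = -1; when t = 1, u = 4.
The integral becomes ∫ cos(u) du from -1 to 4, with antiderivative sin(u).
Back in t: F(t) = sin(5*t - 1).
Then F(1) - F(0) = (sin(4)) - (-sin(1)) = sin(4) + sin(1).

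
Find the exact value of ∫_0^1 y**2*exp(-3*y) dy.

2/27 - 17*exp(-3)/27

Integrate by parts twice (u = y^2, dv = exp(-3*y) dy).
An antiderivative is F(y) = (-9*y**2 - 6*y - 2)*exp(-3*y)/27.
Then F(1) - F(0) = (-17*exp(-3)/27) - (-2/27) = 2/27 - 17*exp(-3)/27.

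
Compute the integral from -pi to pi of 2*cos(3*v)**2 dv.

2*pi

Use the identity cos^2(3*v) = (1 + cos(6*v))/2.
An antiderivative is F(v) = v + sin(6*v)/6.
Then F(pi) - F(-pi) = (pi) - (-pi) = 2*pi.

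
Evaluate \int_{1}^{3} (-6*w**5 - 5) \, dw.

-738

By the power rule, an antiderivative is F(w) = -w**6 - 5*w.
Then F(3) - F(1) = (-744) - (-6) = -738.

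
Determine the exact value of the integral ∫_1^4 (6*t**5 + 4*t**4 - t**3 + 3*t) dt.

97443/20

By the power rule, an antiderivative is F(t) = t**6 + 4*t**5/5 - t**4/4 + 3*t**2/2.
Then F(4) - F(1) = (24376/5) - (61/20) = 97443/20.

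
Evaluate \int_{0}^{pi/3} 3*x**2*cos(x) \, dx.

Integrate by parts twice (u = x^2, dv = 3*cos(x) dx).
An antiderivative is F(x) = 3*x**2*sin(x) + 6*x*cos(x) - 6*sin(x).
Then F(pi/3) - F(0) = (-3*sqrt(3) + sqrt(3)*pi**2/6 + pi) - (0) = -3*sqrt(3) + sqrt(3)*pi**2/6 + pi.

-3*sqrt(3) + sqrt(3)*pi**2/6 + pi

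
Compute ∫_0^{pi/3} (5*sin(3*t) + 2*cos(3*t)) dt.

An antiderivative is F(t) = 2*sin(3*t)/3 - 5*cos(3*t)/3.
Then F(pi/3) - F(0) = (5/3) - (-5/3) = 10/3.

10/3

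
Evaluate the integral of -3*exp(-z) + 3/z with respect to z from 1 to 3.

An antiderivative is F(z) = 3*log(z) + 3*exp(-z).
Then F(3) - F(1) = (3*exp(-3) + 3*log(3)) - (3*exp(-1)) = -3*exp(-1) + 3*exp(-3) + 3*log(3).

-3*exp(-1) + 3*exp(-3) + 3*log(3)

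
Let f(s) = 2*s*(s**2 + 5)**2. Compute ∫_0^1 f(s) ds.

91/3

Let u = s**2 + 5, so du = 2*s ds. When s = 0, u = 5; when s = 1, u = 6.
The integral becomes ∫ u**2 du from 5 to 6, with antiderivative u**3/3.
Back in s: F(s) = (s**2 + 5)**3/3.
Then F(1) - F(0) = (72) - (125/3) = 91/3.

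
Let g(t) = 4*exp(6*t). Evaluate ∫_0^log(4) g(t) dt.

Let u = exp(t), so du = exp(t) dt. When t = 0, u = 1; when t = log(4), u = 4.
The integral becomes 4·∫ u**5 du from 1 to 4, with antiderivative 2*u**6/3.
Back in t: F(t) = 2*exp(6*t)/3.
Then F(log(4)) - F(0) = (8192/3) - (2/3) = 2730.

2730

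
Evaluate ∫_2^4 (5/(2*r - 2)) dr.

5*log(3)/2

An antiderivative is F(r) = 5*log(2*r - 2)/2.
Then F(4) - F(2) = (5*log(6)/2) - (5*log(2)/2) = 5*log(3)/2.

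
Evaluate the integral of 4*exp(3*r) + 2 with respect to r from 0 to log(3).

log(9) + 104/3

An antiderivative is F(r) = 4*exp(3*r)/3 + 2*r.
Then F(log(3)) - F(0) = (2*log(3) + 36) - (4/3) = log(9) + 104/3.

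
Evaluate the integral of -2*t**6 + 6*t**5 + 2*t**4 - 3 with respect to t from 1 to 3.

By the power rule, an antiderivative is F(t) = -2*t**7/7 + t**6 + 2*t**5/5 - 3*t.
Then F(3) - F(1) = (6732/35) - (-66/35) = 6798/35.

6798/35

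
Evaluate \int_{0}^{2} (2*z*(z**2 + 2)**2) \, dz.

Let u = z**2 + 2, so du = 2*z dz. When z = 0, u = 2; when z = 2, u = 6.
The integral becomes ∫ u**2 du from 2 to 6, with antiderivative u**3/3.
Back in z: F(z) = (z**2 + 2)**3/3.
Then F(2) - F(0) = (72) - (8/3) = 208/3.

208/3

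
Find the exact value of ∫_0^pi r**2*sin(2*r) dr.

-pi**2/2

Integrate by parts twice (u = r^2, dv = sin(2*r) dr).
An antiderivative is F(r) = -r**2*cos(2*r)/2 + r*sin(2*r)/2 + cos(2*r)/4.
Then F(pi) - F(0) = (1/4 - pi**2/2) - (1/4) = -pi**2/2.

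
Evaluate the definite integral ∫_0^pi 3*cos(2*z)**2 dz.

Use the identity cos^2(2*z) = (1 + cos(4*z))/2.
An antiderivative is F(z) = 3*z/2 + 3*sin(4*z)/8.
Then F(pi) - F(0) = (3*pi/2) - (0) = 3*pi/2.

3*pi/2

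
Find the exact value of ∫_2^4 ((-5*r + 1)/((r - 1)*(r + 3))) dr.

-4*log(7) - log(3) + 4*log(5)

Factor the denominator: r**2 + 2*r - 3 = (r + 3)(r - 1).
Partial fractions: (-5*r + 1)/((r - 1)*(r + 3)) = -4/(r + 3) - 1/(r - 1).
An antiderivative is F(r) = -log(r - 1) - 4*log(r + 3).
Then F(4) - F(2) = (-4*log(7) - log(3)) - (-4*log(5)) = -4*log(7) - log(3) + 4*log(5).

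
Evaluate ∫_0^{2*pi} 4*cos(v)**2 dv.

4*pi

Use the identity cos^2(v) = (1 + cos(2*v))/2.
An antiderivative is F(v) = 2*v + sin(2*v).
Then F(2*pi) - F(0) = (4*pi) - (0) = 4*pi.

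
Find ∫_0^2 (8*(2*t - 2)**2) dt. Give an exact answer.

Let u = 2*t - 2, so du = 2 dt. When t = 0, u = -2; when t = 2, u = 2.
The integral becomes 4·∫ u**2 du from -2 to 2, with antiderivative 4*u**3/3.
Back in t: F(t) = 4*(2*t - 2)**3/3.
Then F(2) - F(0) = (32/3) - (-32/3) = 64/3.

64/3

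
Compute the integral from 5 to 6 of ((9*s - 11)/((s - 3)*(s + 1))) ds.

Factor the denominator: s**2 - 2*s - 3 = (s + 1)(s - 3).
Partial fractions: (9*s - 11)/((s - 3)*(s + 1)) = 5/(s + 1) + 4/(s - 3).
An antiderivative is F(s) = 4*log(s - 3) + 5*log(s + 1).
Then F(6) - F(5) = (4*log(3) + 5*log(7)) - (5*log(3) + 9*log(2)) = -9*log(2) - log(3) + 5*log(7).

-9*log(2) - log(3) + 5*log(7)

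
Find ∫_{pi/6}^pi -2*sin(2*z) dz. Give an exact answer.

1/2

An antiderivative is F(z) = cos(2*z).
Then F(pi) - F(pi/6) = (1) - (1/2) = 1/2.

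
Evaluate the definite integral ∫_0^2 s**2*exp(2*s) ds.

-1/4 + 5*exp(4)/4

Integrate by parts twice (u = s^2, dv = exp(2*s) ds).
An antiderivative is F(s) = (2*s**2 - 2*s + 1)*exp(2*s)/4.
Then F(2) - F(0) = (5*exp(4)/4) - (1/4) = -1/4 + 5*exp(4)/4.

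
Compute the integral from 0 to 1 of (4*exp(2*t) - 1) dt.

An antiderivative is F(t) = 2*exp(2*t) - t.
Then F(1) - F(0) = (-1 + 2*exp(2)) - (2) = -3 + 2*exp(2).

-3 + 2*exp(2)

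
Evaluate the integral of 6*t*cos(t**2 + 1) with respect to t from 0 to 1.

-3*sin(1) + 3*sin(2)

Let u = t**2 + 1, so du = 2*t dt. When t = 0, u = 1; when t = 1, u = 2.
The integral becomes 3·∫ cos(u) du from 1 to 2, with antiderivative 3*sin(u).
Back in t: F(t) = 3*sin(t**2 + 1).
Then F(1) - F(0) = (3*sin(2)) - (3*sin(1)) = -3*sin(1) + 3*sin(2).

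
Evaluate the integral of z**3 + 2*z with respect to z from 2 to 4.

By the power rule, an antiderivative is F(z) = z**4/4 + z**2.
Then F(4) - F(2) = (80) - (8) = 72.

72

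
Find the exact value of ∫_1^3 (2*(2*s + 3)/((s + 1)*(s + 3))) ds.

Factor the denominator: s**2 + 4*s + 3 = (s + 3)(s + 1).
Partial fractions: 2*(2*s + 3)/((s + 1)*(s + 3)) = 3/(s + 3) + 1/(s + 1).
An antiderivative is F(s) = log(s + 1) + 3*log(s + 3).
Then F(3) - F(1) = (3*log(3) + 5*log(2)) - (7*log(2)) = log(27/4).

log(27/4)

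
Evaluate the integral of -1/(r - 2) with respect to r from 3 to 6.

-log(4)

An antiderivative is F(r) = -log(r - 2).
Then F(6) - F(3) = (-log(4)) - (0) = -log(4).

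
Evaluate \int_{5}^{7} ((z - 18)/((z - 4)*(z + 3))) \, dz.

Factor the denominator: z**2 - z - 12 = (z + 3)(z - 4).
Partial fractions: (z - 18)/((z - 4)*(z + 3)) = 3/(z + 3) - 2/(z - 4).
An antiderivative is F(z) = -2*log(z - 4) + 3*log(z + 3).
Then F(7) - F(5) = (-2*log(3) + 3*log(2) + 3*log(5)) - (9*log(2)) = -6*log(2) - 2*log(3) + 3*log(5).

-6*log(2) - 2*log(3) + 3*log(5)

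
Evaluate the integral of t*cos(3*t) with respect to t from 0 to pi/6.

-1/9 + pi/18

Integrate by parts once (u = t, dv = cos(3*t) dt).
An antiderivative is F(t) = t*sin(3*t)/3 + cos(3*t)/9.
Then F(pi/6) - F(0) = (pi/18) - (1/9) = -1/9 + pi/18.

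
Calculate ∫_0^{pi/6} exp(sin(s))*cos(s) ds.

Let u = sin(s), so du = cos(s) ds. When s = 0, u = 0; when s = pi/6, u = 1/2.
The integral becomes ∫ exp(u) du from 0 to 1/2, with antiderivative exp(u).
Back in s: F(s) = exp(sin(s)).
Then F(pi/6) - F(0) = (exp(1/2)) - (1) = -1 + exp(1/2).

-1 + exp(1/2)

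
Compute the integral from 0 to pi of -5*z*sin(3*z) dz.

-5*pi/3

Integrate by parts once (u = z, dv = -5*sin(3*z) dz).
An antiderivative is F(z) = 5*z*cos(3*z)/3 - 5*sin(3*z)/9.
Then F(pi) - F(0) = (-5*pi/3) - (0) = -5*pi/3.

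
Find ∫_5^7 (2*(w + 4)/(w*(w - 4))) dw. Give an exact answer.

-2*log(7) + 2*log(5) + 4*log(3)

Factor the denominator: w**2 - 4*w = w(w - 4).
Partial fractions: 2*(w + 4)/(w*(w - 4)) = -2/w + 4/(w - 4).
An antiderivative is F(w) = -2*log(w) + 4*log(w - 4).
Then F(7) - F(5) = (log(81/49)) - (-log(25)) = -2*log(7) + 2*log(5) + 4*log(3).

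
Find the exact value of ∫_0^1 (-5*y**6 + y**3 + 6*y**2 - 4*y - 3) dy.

By the power rule, an antiderivative is F(y) = -5*y**7/7 + y**4/4 + 2*y**3 - 2*y**2 - 3*y.
Then F(1) - F(0) = (-97/28) - (0) = -97/28.

-97/28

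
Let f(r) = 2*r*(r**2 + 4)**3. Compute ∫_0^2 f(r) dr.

960

Let u = r**2 + 4, so du = 2*r dr. When r = 0, u = 4; when r = 2, u = 8.
The integral becomes ∫ u**3 du from 4 to 8, with antiderivative u**4/4.
Back in r: F(r) = (r**2 + 4)**4/4.
Then F(2) - F(0) = (1024) - (64) = 960.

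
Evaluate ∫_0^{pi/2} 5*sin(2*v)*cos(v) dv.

10/3

Use the identity sin(2*v)cos(v) = [sin(3*v) + sin(v)]/2.
An antiderivative is F(v) = -5*cos(v)/2 - 5*cos(3*v)/6.
Then F(pi/2) - F(0) = (0) - (-10/3) = 10/3.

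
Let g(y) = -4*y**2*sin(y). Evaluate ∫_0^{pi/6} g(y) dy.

-4*sqrt(3) - 2*pi/3 + sqrt(3)*pi**2/18 + 8

Integrate by parts twice (u = y^2, dv = -4*sin(y) dy).
An antiderivative is F(y) = 4*y**2*cos(y) - 8*y*sin(y) - 8*cos(y).
Then F(pi/6) - F(0) = (-4*sqrt(3) - 2*pi/3 + sqrt(3)*pi**2/18) - (-8) = -4*sqrt(3) - 2*pi/3 + sqrt(3)*pi**2/18 + 8.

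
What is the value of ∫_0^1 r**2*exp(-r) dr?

Integrate by parts twice (u = r^2, dv = exp(-r) dr).
An antiderivative is F(r) = (-r**2 - 2*r - 2)*exp(-r).
Then F(1) - F(0) = (-5*exp(-1)) - (-2) = 2 - 5*exp(-1).

2 - 5*exp(-1)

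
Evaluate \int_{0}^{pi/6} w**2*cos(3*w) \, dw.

-2/27 + pi**2/108

Integrate by parts twice (u = w^2, dv = cos(3*w) dw).
An antiderivative is F(w) = w**2*sin(3*w)/3 + 2*w*cos(3*w)/9 - 2*sin(3*w)/27.
Then F(pi/6) - F(0) = (-2/27 + pi**2/108) - (0) = -2/27 + pi**2/108.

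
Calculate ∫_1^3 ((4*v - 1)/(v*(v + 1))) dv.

log(32/3)

Factor the denominator: v**2 + v = (v + 1)v.
Partial fractions: (4*v - 1)/(v*(v + 1)) = 5/(v + 1) - 1/v.
An antiderivative is F(v) = -log(v) + 5*log(v + 1).
Then F(3) - F(1) = (-log(3) + 10*log(2)) - (log(32)) = log(32/3).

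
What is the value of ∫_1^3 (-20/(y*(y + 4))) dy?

Factor the denominator: y**2 + 4*y = (y + 4)y.
Partial fractions: -20/(y*(y + 4)) = 5/(y + 4) - 5/y.
An antiderivative is F(y) = -5*log(y) + 5*log(y + 4).
Then F(3) - F(1) = (-5*log(3) + 5*log(7)) - (5*log(5)) = -5*log(5) - 5*log(3) + 5*log(7).

-5*log(5) - 5*log(3) + 5*log(7)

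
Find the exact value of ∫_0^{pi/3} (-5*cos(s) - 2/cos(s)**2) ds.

An antiderivative is F(s) = -5*sin(s) - 2*tan(s).
Then F(pi/3) - F(0) = (-9*sqrt(3)/2) - (0) = -9*sqrt(3)/2.

-9*sqrt(3)/2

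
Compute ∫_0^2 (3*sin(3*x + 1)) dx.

Let u = 3*x + 1, so du = 3 dx. When x = 0, u = 1; when x = 2, u = 7.
The integral becomes ∫ sin(u) du from 1 to 7, with antiderivative -cos(u).
Back in x: F(x) = -cos(3*x + 1).
Then F(2) - F(0) = (-cos(7)) - (-cos(1)) = -cos(7) + cos(1).

-cos(7) + cos(1)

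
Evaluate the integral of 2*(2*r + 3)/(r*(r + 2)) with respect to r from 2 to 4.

Factor the denominator: r**2 + 2*r = (r + 2)r.
Partial fractions: 2*(2*r + 3)/(r*(r + 2)) = 1/(r + 2) + 3/r.
An antiderivative is F(r) = 3*log(r) + log(r + 2).
Then F(4) - F(2) = (log(3) + 7*log(2)) - (log(32)) = log(12).

log(12)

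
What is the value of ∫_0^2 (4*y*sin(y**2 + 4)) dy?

2*cos(4) - 2*cos(8)

Let u = y**2 + 4, so du = 2*y dy. When y = 0, u = 4; when y = 2, u = 8.
The integral becomes 2·∫ sin(u) du from 4 to 8, with antiderivative -2*cos(u).
Back in y: F(y) = -2*cos(y**2 + 4).
Then F(2) - F(0) = (-2*cos(8)) - (-2*cos(4)) = 2*cos(4) - 2*cos(8).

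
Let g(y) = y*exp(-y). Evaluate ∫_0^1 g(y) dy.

1 - 2*exp(-1)

Integrate by parts once (u = y, dv = exp(-y) dy).
An antiderivative is F(y) = (-y - 1)*exp(-y).
Then F(1) - F(0) = (-2*exp(-1)) - (-1) = 1 - 2*exp(-1).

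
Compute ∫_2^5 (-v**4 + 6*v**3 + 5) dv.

By the power rule, an antiderivative is F(v) = -v**5/5 + 3*v**4/2 + 5*v.
Then F(5) - F(2) = (675/2) - (138/5) = 3099/10.

3099/10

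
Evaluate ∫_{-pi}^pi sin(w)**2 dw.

Use the identity sin^2(w) = (1 - cos(2*w))/2.
An antiderivative is F(w) = w/2 - sin(2*w)/4.
Then F(pi) - F(-pi) = (pi/2) - (-pi/2) = pi.

pi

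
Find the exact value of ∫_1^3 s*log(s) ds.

-2 + 9*log(3)/2

Integrate by parts once (u = ln s, dv = s ds).
An antiderivative is F(s) = s**2*(2*log(s) - 1)/4.
Then F(3) - F(1) = (-9/4 + 9*log(3)/2) - (-1/4) = -2 + 9*log(3)/2.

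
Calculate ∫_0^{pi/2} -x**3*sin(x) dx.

6 - 3*pi**2/4

Integrate by parts 3 times (u = x^3, dv = -sin(x) dx).
An antiderivative is F(x) = x**3*cos(x) - 3*x**2*sin(x) - 6*x*cos(x) + 6*sin(x).
Then F(pi/2) - F(0) = (6 - 3*pi**2/4) - (0) = 6 - 3*pi**2/4.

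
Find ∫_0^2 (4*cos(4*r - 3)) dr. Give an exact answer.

sin(5) + sin(3)

Let u = 4*r - 3, so du = 4 dr. When r = 0, u = -3; when r = 2, u = 5.
The integral becomes ∫ cos(u) du from -3 to 5, with antiderivative sin(u).
Back in r: F(r) = sin(4*r - 3).
Then F(2) - F(0) = (sin(5)) - (-sin(3)) = sin(5) + sin(3).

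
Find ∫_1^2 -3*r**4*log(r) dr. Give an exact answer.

93/25 - 96*log(2)/5

Integrate by parts once (u = ln r, dv = -3*r**4 dr).
An antiderivative is F(r) = -3*r**5*(5*log(r) - 1)/25.
Then F(2) - F(1) = (96/25 - 96*log(2)/5) - (3/25) = 93/25 - 96*log(2)/5.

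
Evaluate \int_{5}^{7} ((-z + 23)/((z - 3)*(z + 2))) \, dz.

Factor the denominator: z**2 - z - 6 = (z + 2)(z - 3).
Partial fractions: (-z + 23)/((z - 3)*(z + 2)) = -5/(z + 2) + 4/(z - 3).
An antiderivative is F(z) = 4*log(z - 3) - 5*log(z + 2).
Then F(7) - F(5) = (-10*log(3) + 8*log(2)) - (-5*log(7) + 4*log(2)) = -10*log(3) + 4*log(2) + 5*log(7).

-10*log(3) + 4*log(2) + 5*log(7)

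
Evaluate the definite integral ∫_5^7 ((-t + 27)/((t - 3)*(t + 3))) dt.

-5*log(5) + 14*log(2)

Factor the denominator: t**2 - 9 = (t + 3)(t - 3).
Partial fractions: (-t + 27)/((t - 3)*(t + 3)) = -5/(t + 3) + 4/(t - 3).
An antiderivative is F(t) = 4*log(t - 3) - 5*log(t + 3).
Then F(7) - F(5) = (-5*log(5) + 3*log(2)) - (-11*log(2)) = -5*log(5) + 14*log(2).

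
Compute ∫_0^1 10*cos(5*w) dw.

2*sin(5)

Let u = 5*w, so du = 5 dw. When w = 0, u = 0; when w = 1, u = 5.
The integral becomes 2·∫ cos(u) du from 0 to 5, with antiderivative 2*sin(u).
Back in w: F(w) = 2*sin(5*w).
Then F(1) - F(0) = (2*sin(5)) - (0) = 2*sin(5).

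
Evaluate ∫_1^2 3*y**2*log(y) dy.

Integrate by parts once (u = ln y, dv = 3*y**2 dy).
An antiderivative is F(y) = y**3*(3*log(y) - 1)/3.
Then F(2) - F(1) = (-8/3 + 8*log(2)) - (-1/3) = -7/3 + 8*log(2).

-7/3 + 8*log(2)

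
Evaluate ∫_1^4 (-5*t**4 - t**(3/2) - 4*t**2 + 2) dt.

By the power rule, an antiderivative is F(t) = -2*t**(5/2)/5 - t**5 - 4*t**3/3 + 2*t.
Then F(4) - F(1) = (-16712/15) - (-11/15) = -5567/5.

-5567/5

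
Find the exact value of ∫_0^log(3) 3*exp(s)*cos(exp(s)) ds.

Let u = exp(s), so du = exp(s) ds. When s = 0, u = 1; when s = log(3), u = 3.
The integral becomes 3·∫ cos(u) du from 1 to 3, with antiderivative 3*sin(u).
Back in s: F(s) = 3*sin(exp(s)).
Then F(log(3)) - F(0) = (3*sin(3)) - (3*sin(1)) = -3*sin(1) + 3*sin(3).

-3*sin(1) + 3*sin(3)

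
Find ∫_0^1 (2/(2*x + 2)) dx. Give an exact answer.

An antiderivative is F(x) = log(2*x + 2).
Then F(1) - F(0) = (log(4)) - (log(2)) = log(2).

log(2)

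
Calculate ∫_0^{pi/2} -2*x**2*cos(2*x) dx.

Integrate by parts twice (u = x^2, dv = -2*cos(2*x) dx).
An antiderivative is F(x) = -x**2*sin(2*x) - x*cos(2*x) + sin(2*x)/2.
Then F(pi/2) - F(0) = (pi/2) - (0) = pi/2.

pi/2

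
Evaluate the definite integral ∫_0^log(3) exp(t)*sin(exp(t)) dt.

cos(1) - cos(3)

Let u = exp(t), so du = exp(t) dt. When t = 0, u = 1; when t = log(3), u = 3.
The integral becomes ∫ sin(u) du from 1 to 3, with antiderivative -cos(u).
Back in t: F(t) = -cos(exp(t)).
Then F(log(3)) - F(0) = (-cos(3)) - (-cos(1)) = cos(1) - cos(3).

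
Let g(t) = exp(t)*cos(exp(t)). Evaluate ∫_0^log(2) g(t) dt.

Let u = exp(t), so du = exp(t) dt. When t = 0, u = 1; when t = log(2), u = 2.
The integral becomes ∫ cos(u) du from 1 to 2, with antiderivative sin(u).
Back in t: F(t) = sin(exp(t)).
Then F(log(2)) - F(0) = (sin(2)) - (sin(1)) = -sin(1) + sin(2).

-sin(1) + sin(2)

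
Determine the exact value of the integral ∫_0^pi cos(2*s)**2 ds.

Use the identity cos^2(2*s) = (1 + cos(4*s))/2.
An antiderivative is F(s) = s/2 + sin(4*s)/8.
Then F(pi) - F(0) = (pi/2) - (0) = pi/2.

pi/2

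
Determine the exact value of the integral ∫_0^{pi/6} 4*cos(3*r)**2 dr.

pi/3

Use the identity cos^2(3*r) = (1 + cos(6*r))/2.
An antiderivative is F(r) = 2*r + sin(6*r)/3.
Then F(pi/6) - F(0) = (pi/3) - (0) = pi/3.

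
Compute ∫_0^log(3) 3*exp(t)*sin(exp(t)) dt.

3*cos(1) - 3*cos(3)

Let u = exp(t), so du = exp(t) dt. When t = 0, u = 1; when t = log(3), u = 3.
The integral becomes 3·∫ sin(u) du from 1 to 3, with antiderivative -3*cos(u).
Back in t: F(t) = -3*cos(exp(t)).
Then F(log(3)) - F(0) = (-3*cos(3)) - (-3*cos(1)) = 3*cos(1) - 3*cos(3).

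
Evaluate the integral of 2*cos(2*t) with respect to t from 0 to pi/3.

sqrt(3)/2

An antiderivative is F(t) = sin(2*t).
Then F(pi/3) - F(0) = (sqrt(3)/2) - (0) = sqrt(3)/2.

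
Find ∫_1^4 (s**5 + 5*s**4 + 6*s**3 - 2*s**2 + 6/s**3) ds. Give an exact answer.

By the power rule, an antiderivative is F(s) = s**6/6 + s**5 + 3*s**4/2 - 2*s**3/3 - 3/s**2.
Then F(4) - F(1) = (32765/16) - (-1) = 32781/16.

32781/16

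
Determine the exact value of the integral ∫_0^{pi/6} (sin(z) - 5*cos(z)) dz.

An antiderivative is F(z) = -5*sin(z) - cos(z).
Then F(pi/6) - F(0) = (-5/2 - sqrt(3)/2) - (-1) = -3/2 - sqrt(3)/2.

-3/2 - sqrt(3)/2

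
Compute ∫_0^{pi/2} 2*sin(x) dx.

2

An antiderivative is F(x) = -2*cos(x).
Then F(pi/2) - F(0) = (0) - (-2) = 2.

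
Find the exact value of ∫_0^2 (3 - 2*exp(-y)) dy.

An antiderivative is F(y) = 3*y + 2*exp(-y).
Then F(2) - F(0) = (2*exp(-2) + 6) - (2) = 2*exp(-2) + 4.

2*exp(-2) + 4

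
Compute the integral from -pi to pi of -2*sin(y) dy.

An antiderivative is F(y) = 2*cos(y).
Then F(pi) - F(-pi) = (-2) - (-2) = 0.

0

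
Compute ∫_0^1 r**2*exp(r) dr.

Integrate by parts twice (u = r^2, dv = exp(r) dr).
An antiderivative is F(r) = (r**2 - 2*r + 2)*exp(r).
Then F(1) - F(0) = (E) - (2) = -2 + E.

-2 + E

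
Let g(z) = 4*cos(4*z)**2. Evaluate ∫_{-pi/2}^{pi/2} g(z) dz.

Use the identity cos^2(4*z) = (1 + cos(8*z))/2.
An antiderivative is F(z) = 2*z + sin(8*z)/4.
Then F(pi/2) - F(-pi/2) = (pi) - (-pi) = 2*pi.

2*pi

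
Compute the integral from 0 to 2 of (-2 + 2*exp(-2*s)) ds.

An antiderivative is F(s) = -2*s - exp(-2*s).
Then F(2) - F(0) = (-4 - exp(-4)) - (-1) = -3 - exp(-4).

-3 - exp(-4)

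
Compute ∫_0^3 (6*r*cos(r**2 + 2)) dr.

3*sin(11) - 3*sin(2)

Let u = r**2 + 2, so du = 2*r dr. When r = 0, u = 2; when r = 3, u = 11.
The integral becomes 3·∫ cos(u) du from 2 to 11, with antiderivative 3*sin(u).
Back in r: F(r) = 3*sin(r**2 + 2).
Then F(3) - F(0) = (3*sin(11)) - (3*sin(2)) = 3*sin(11) - 3*sin(2).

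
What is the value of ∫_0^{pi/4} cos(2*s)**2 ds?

pi/8

Use the identity cos^2(2*s) = (1 + cos(4*s))/2.
An antiderivative is F(s) = s/2 + sin(4*s)/8.
Then F(pi/4) - F(0) = (pi/8) - (0) = pi/8.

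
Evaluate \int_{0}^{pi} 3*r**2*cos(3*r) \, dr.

Integrate by parts twice (u = r^2, dv = 3*cos(3*r) dr).
An antiderivative is F(r) = r**2*sin(3*r) + 2*r*cos(3*r)/3 - 2*sin(3*r)/9.
Then F(pi) - F(0) = (-2*pi/3) - (0) = -2*pi/3.

-2*pi/3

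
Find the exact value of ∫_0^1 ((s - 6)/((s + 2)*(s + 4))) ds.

Factor the denominator: s**2 + 6*s + 8 = (s + 4)(s + 2).
Partial fractions: (s - 6)/((s + 2)*(s + 4)) = 5/(s + 4) - 4/(s + 2).
An antiderivative is F(s) = -4*log(s + 2) + 5*log(s + 4).
Then F(1) - F(0) = (-4*log(3) + 5*log(5)) - (log(64)) = -4*log(3) - 6*log(2) + 5*log(5).

-4*log(3) - 6*log(2) + 5*log(5)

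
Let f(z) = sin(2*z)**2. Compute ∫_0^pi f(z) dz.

pi/2

Use the identity sin^2(2*z) = (1 - cos(4*z))/2.
An antiderivative is F(z) = z/2 - sin(4*z)/8.
Then F(pi) - F(0) = (pi/2) - (0) = pi/2.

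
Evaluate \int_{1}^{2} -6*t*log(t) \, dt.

9/2 - 12*log(2)

Integrate by parts once (u = ln t, dv = -6*t dt).
An antiderivative is F(t) = -3*t**2*(2*log(t) - 1)/2.
Then F(2) - F(1) = (6 - 12*log(2)) - (3/2) = 9/2 - 12*log(2).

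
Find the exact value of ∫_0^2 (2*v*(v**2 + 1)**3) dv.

Let u = v**2 + 1, so du = 2*v dv. When v = 0, u = 1; when v = 2, u = 5.
The integral becomes ∫ u**3 du from 1 to 5, with antiderivative u**4/4.
Back in v: F(v) = (v**2 + 1)**4/4.
Then F(2) - F(0) = (625/4) - (1/4) = 156.

156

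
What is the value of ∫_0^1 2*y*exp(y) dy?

Integrate by parts once (u = y, dv = 2*exp(y) dy).
An antiderivative is F(y) = (2*y - 2)*exp(y).
Then F(1) - F(0) = (0) - (-2) = 2.

2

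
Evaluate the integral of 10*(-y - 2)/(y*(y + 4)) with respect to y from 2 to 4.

Factor the denominator: y**2 + 4*y = (y + 4)y.
Partial fractions: 10*(-y - 2)/(y*(y + 4)) = -5/(y + 4) - 5/y.
An antiderivative is F(y) = -5*log(y) - 5*log(y + 4).
Then F(4) - F(2) = (-25*log(2)) - (-10*log(2) - 5*log(3)) = -15*log(2) + 5*log(3).

-15*log(2) + 5*log(3)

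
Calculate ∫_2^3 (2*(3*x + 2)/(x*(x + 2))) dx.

Factor the denominator: x**2 + 2*x = (x + 2)x.
Partial fractions: 2*(3*x + 2)/(x*(x + 2)) = 4/(x + 2) + 2/x.
An antiderivative is F(x) = 2*log(x) + 4*log(x + 2).
Then F(3) - F(2) = (2*log(3) + 4*log(5)) - (10*log(2)) = -10*log(2) + 2*log(3) + 4*log(5).

-10*log(2) + 2*log(3) + 4*log(5)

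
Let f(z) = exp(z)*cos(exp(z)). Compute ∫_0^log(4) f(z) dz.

-sin(1) + sin(4)

Let u = exp(z), so du = exp(z) dz. When z = 0, u = 1; when z = log(4), u = 4.
The integral becomes ∫ cos(u) du from 1 to 4, with antiderivative sin(u).
Back in z: F(z) = sin(exp(z)).
Then F(log(4)) - F(0) = (sin(4)) - (sin(1)) = -sin(1) + sin(4).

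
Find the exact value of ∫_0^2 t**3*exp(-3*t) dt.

2/27 - 122*exp(-6)/27

Integrate by parts 3 times (u = t^3, dv = exp(-3*t) dt).
An antiderivative is F(t) = (-9*t**3 - 9*t**2 - 6*t - 2)*exp(-3*t)/27.
Then F(2) - F(0) = (-122*exp(-6)/27) - (-2/27) = 2/27 - 122*exp(-6)/27.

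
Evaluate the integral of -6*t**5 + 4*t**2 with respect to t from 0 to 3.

-693

By the power rule, an antiderivative is F(t) = -t**6 + 4*t**3/3.
Then F(3) - F(0) = (-693) - (0) = -693.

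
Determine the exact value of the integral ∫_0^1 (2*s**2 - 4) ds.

-10/3

By the power rule, an antiderivative is F(s) = 2*s**3/3 - 4*s.
Then F(1) - F(0) = (-10/3) - (0) = -10/3.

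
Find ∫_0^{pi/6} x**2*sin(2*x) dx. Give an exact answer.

Integrate by parts twice (u = x^2, dv = sin(2*x) dx).
An antiderivative is F(x) = -x**2*cos(2*x)/2 + x*sin(2*x)/2 + cos(2*x)/4.
Then F(pi/6) - F(0) = (-pi**2/144 + 1/8 + sqrt(3)*pi/24) - (1/4) = -1/8 - pi**2/144 + sqrt(3)*pi/24.

-1/8 - pi**2/144 + sqrt(3)*pi/24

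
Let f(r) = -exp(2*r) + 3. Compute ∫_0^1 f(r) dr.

An antiderivative is F(r) = -exp(2*r)/2 + 3*r.
Then F(1) - F(0) = (3 - exp(2)/2) - (-1/2) = 7/2 - exp(2)/2.

7/2 - exp(2)/2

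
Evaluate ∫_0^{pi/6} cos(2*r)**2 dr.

sqrt(3)/16 + pi/12

Use the identity cos^2(2*r) = (1 + cos(4*r))/2.
An antiderivative is F(r) = r/2 + sin(4*r)/8.
Then F(pi/6) - F(0) = (sqrt(3)/16 + pi/12) - (0) = sqrt(3)/16 + pi/12.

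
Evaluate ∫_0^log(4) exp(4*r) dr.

255/4

Let u = exp(r), so du = exp(r) dr. When r = 0, u = 1; when r = log(4), u = 4.
The integral becomes ∫ u**3 du from 1 to 4, with antiderivative u**4/4.
Back in r: F(r) = exp(4*r)/4.
Then F(log(4)) - F(0) = (64) - (1/4) = 255/4.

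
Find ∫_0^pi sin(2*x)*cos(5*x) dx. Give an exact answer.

Use the identity sin(2*x)cos(5*x) = [sin(7*x) + sin(-3*x)]/2.
An antiderivative is F(x) = cos(3*x)/6 - cos(7*x)/14.
Then F(pi) - F(0) = (-2/21) - (2/21) = -4/21.

-4/21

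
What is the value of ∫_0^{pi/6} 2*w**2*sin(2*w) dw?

-1/4 - pi**2/72 + sqrt(3)*pi/12

Integrate by parts twice (u = w^2, dv = 2*sin(2*w) dw).
An antiderivative is F(w) = -w**2*cos(2*w) + w*sin(2*w) + cos(2*w)/2.
Then F(pi/6) - F(0) = (-pi**2/72 + 1/4 + sqrt(3)*pi/12) - (1/2) = -1/4 - pi**2/72 + sqrt(3)*pi/12.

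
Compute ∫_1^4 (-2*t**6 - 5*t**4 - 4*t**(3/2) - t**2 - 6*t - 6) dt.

By the power rule, an antiderivative is F(t) = -2*t**7/7 - 8*t**(5/2)/5 - t**5 - t**3/3 - 3*t**2 - 6*t.
Then F(4) - F(1) = (-614216/105) - (-1283/105) = -204311/35.

-204311/35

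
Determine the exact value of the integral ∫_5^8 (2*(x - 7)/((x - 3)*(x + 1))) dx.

Factor the denominator: x**2 - 2*x - 3 = (x + 1)(x - 3).
Partial fractions: 2*(x - 7)/((x - 3)*(x + 1)) = 4/(x + 1) - 2/(x - 3).
An antiderivative is F(x) = -2*log(x - 3) + 4*log(x + 1).
Then F(8) - F(5) = (-2*log(5) + 8*log(3)) - (2*log(2) + 4*log(3)) = log(81/100).

log(81/100)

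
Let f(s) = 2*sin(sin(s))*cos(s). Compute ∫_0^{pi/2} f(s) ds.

2 - 2*cos(1)

Let u = sin(s), so du = cos(s) ds. When s = 0, u = 0; when s = pi/2, u = 1.
The integral becomes 2·∫ sin(u) du from 0 to 1, with antiderivative -2*cos(u).
Back in s: F(s) = -2*cos(sin(s)).
Then F(pi/2) - F(0) = (-2*cos(1)) - (-2) = 2 - 2*cos(1).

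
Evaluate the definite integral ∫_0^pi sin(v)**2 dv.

Use the identity sin^2(v) = (1 - cos(2*v))/2.
An antiderivative is F(v) = v/2 - sin(2*v)/4.
Then F(pi) - F(0) = (pi/2) - (0) = pi/2.

pi/2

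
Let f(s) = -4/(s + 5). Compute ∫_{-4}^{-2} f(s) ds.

-log(81)

An antiderivative is F(s) = -4*log(s + 5).
Then F(-2) - F(-4) = (-log(81)) - (0) = -log(81).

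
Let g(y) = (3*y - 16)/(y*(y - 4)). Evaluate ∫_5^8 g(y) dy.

-4*log(5) + 10*log(2)

Factor the denominator: y**2 - 4*y = y(y - 4).
Partial fractions: (3*y - 16)/(y*(y - 4)) = 4/y - 1/(y - 4).
An antiderivative is F(y) = 4*log(y) - log(y - 4).
Then F(8) - F(5) = (10*log(2)) - (4*log(5)) = -4*log(5) + 10*log(2).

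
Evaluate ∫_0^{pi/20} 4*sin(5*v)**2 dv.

Use the identity sin^2(5*v) = (1 - cos(10*v))/2.
An antiderivative is F(v) = 2*v - sin(10*v)/5.
Then F(pi/20) - F(0) = (-1/5 + pi/10) - (0) = -1/5 + pi/10.

-1/5 + pi/10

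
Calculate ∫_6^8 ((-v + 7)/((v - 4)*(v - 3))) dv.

-4*log(5) + 3*log(2) + 4*log(3)

Factor the denominator: v**2 - 7*v + 12 = (v - 3)(v - 4).
Partial fractions: (-v + 7)/((v - 4)*(v - 3)) = -4/(v - 3) + 3/(v - 4).
An antiderivative is F(v) = 3*log(v - 4) - 4*log(v - 3).
Then F(8) - F(6) = (-4*log(5) + 6*log(2)) - (log(8/81)) = -4*log(5) + 3*log(2) + 4*log(3).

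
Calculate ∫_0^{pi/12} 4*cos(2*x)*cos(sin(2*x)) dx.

2*sin(1/2)

Let u = sin(2*x), so du = 2*cos(2*x) dx. When x = 0, u = 0; when x = pi/12, u = 1/2.
The integral becomes 2·∫ cos(u) du from 0 to 1/2, with antiderivative 2*sin(u).
Back in x: F(x) = 2*sin(sin(2*x)).
Then F(pi/12) - F(0) = (2*sin(1/2)) - (0) = 2*sin(1/2).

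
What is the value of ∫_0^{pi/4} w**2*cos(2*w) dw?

-1/4 + pi**2/32

Integrate by parts twice (u = w^2, dv = cos(2*w) dw).
An antiderivative is F(w) = w**2*sin(2*w)/2 + w*cos(2*w)/2 - sin(2*w)/4.
Then F(pi/4) - F(0) = (-1/4 + pi**2/32) - (0) = -1/4 + pi**2/32.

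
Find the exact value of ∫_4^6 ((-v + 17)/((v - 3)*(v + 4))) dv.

-3*log(5) + 2*log(3) + 6*log(2)

Factor the denominator: v**2 + v - 12 = (v + 4)(v - 3).
Partial fractions: (-v + 17)/((v - 3)*(v + 4)) = -3/(v + 4) + 2/(v - 3).
An antiderivative is F(v) = 2*log(v - 3) - 3*log(v + 4).
Then F(6) - F(4) = (-3*log(5) - 3*log(2) + 2*log(3)) - (-9*log(2)) = -3*log(5) + 2*log(3) + 6*log(2).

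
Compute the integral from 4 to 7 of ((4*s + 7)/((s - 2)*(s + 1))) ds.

-8*log(2) + 6*log(5)

Factor the denominator: s**2 - s - 2 = (s + 1)(s - 2).
Partial fractions: (4*s + 7)/((s - 2)*(s + 1)) = -1/(s + 1) + 5/(s - 2).
An antiderivative is F(s) = 5*log(s - 2) - log(s + 1).
Then F(7) - F(4) = (-3*log(2) + 5*log(5)) - (log(32/5)) = -8*log(2) + 6*log(5).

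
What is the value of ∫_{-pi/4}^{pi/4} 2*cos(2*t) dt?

An antiderivative is F(t) = sin(2*t).
Then F(pi/4) - F(-pi/4) = (1) - (-1) = 2.

2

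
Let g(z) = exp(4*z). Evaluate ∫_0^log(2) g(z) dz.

15/4

Let u = exp(z), so du = exp(z) dz. When z = 0, u = 1; when z = log(2), u = 2.
The integral becomes ∫ u**3 du from 1 to 2, with antiderivative u**4/4.
Back in z: F(z) = exp(4*z)/4.
Then F(log(2)) - F(0) = (4) - (1/4) = 15/4.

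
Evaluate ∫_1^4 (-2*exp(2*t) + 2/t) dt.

-exp(8) + log(16) + exp(2)

An antiderivative is F(t) = -exp(2*t) + 2*log(t).
Then F(4) - F(1) = (-exp(8) + log(16)) - (-exp(2)) = -exp(8) + log(16) + exp(2).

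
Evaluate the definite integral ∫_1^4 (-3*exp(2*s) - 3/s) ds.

An antiderivative is F(s) = -3*exp(2*s)/2 - 3*log(s).
Then F(4) - F(1) = (-3*exp(8)/2 - log(64)) - (-3*exp(2)/2) = -3*exp(8)/2 - log(64) + 3*exp(2)/2.

-3*exp(8)/2 - log(64) + 3*exp(2)/2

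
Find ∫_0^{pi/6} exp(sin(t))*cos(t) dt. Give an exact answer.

-1 + exp(1/2)

Let u = sin(t), so du = cos(t) dt. When t = 0, u = 0; when t = pi/6, u = 1/2.
The integral becomes ∫ exp(u) du from 0 to 1/2, with antiderivative exp(u).
Back in t: F(t) = exp(sin(t)).
Then F(pi/6) - F(0) = (exp(1/2)) - (1) = -1 + exp(1/2).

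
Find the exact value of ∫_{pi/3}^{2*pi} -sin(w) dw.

An antiderivative is F(w) = cos(w).
Then F(2*pi) - F(pi/3) = (1) - (1/2) = 1/2.

1/2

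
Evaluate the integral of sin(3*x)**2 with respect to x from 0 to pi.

pi/2

Use the identity sin^2(3*x) = (1 - cos(6*x))/2.
An antiderivative is F(x) = x/2 - sin(6*x)/12.
Then F(pi) - F(0) = (pi/2) - (0) = pi/2.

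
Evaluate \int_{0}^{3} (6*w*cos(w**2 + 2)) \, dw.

3*sin(11) - 3*sin(2)

Let u = w**2 + 2, so du = 2*w dw. When w = 0, u = 2; when w = 3, u = 11.
The integral becomes 3·∫ cos(u) du from 2 to 11, with antiderivative 3*sin(u).
Back in w: F(w) = 3*sin(w**2 + 2).
Then F(3) - F(0) = (3*sin(11)) - (3*sin(2)) = 3*sin(11) - 3*sin(2).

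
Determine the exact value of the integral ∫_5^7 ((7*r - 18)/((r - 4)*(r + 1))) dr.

-3*log(3) + 10*log(2)

Factor the denominator: r**2 - 3*r - 4 = (r + 1)(r - 4).
Partial fractions: (7*r - 18)/((r - 4)*(r + 1)) = 5/(r + 1) + 2/(r - 4).
An antiderivative is F(r) = 2*log(r - 4) + 5*log(r + 1).
Then F(7) - F(5) = (2*log(3) + 15*log(2)) - (5*log(2) + 5*log(3)) = -3*log(3) + 10*log(2).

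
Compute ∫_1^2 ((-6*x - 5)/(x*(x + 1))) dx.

Factor the denominator: x**2 + x = (x + 1)x.
Partial fractions: (-6*x - 5)/(x*(x + 1)) = -1/(x + 1) - 5/x.
An antiderivative is F(x) = -5*log(x) - log(x + 1).
Then F(2) - F(1) = (-log(96)) - (-log(2)) = -log(48).

-log(48)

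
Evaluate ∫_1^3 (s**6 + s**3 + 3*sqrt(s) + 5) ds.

6*sqrt(3) + 2382/7

By the power rule, an antiderivative is F(s) = s**7/7 + s**4/4 + 2*s**(3/2) + 5*s.
Then F(3) - F(1) = (6*sqrt(3) + 9735/28) - (207/28) = 6*sqrt(3) + 2382/7.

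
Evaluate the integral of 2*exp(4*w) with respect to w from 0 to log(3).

Let u = exp(w), so du = exp(w) dw. When w = 0, u = 1; when w = log(3), u = 3.
The integral becomes 2·∫ u**3 du from 1 to 3, with antiderivative u**4/2.
Back in w: F(w) = exp(4*w)/2.
Then F(log(3)) - F(0) = (81/2) - (1/2) = 40.

40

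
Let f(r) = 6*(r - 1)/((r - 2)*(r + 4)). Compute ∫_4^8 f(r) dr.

Factor the denominator: r**2 + 2*r - 8 = (r + 4)(r - 2).
Partial fractions: 6*(r - 1)/((r - 2)*(r + 4)) = 5/(r + 4) + 1/(r - 2).
An antiderivative is F(r) = log(r - 2) + 5*log(r + 4).
Then F(8) - F(4) = (6*log(3) + 11*log(2)) - (16*log(2)) = -5*log(2) + 6*log(3).

-5*log(2) + 6*log(3)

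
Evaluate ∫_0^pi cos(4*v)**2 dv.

Use the identity cos^2(4*v) = (1 + cos(8*v))/2.
An antiderivative is F(v) = v/2 + sin(8*v)/16.
Then F(pi) - F(0) = (pi/2) - (0) = pi/2.

pi/2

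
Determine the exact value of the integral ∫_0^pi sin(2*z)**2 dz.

pi/2

Use the identity sin^2(2*z) = (1 - cos(4*z))/2.
An antiderivative is F(z) = z/2 - sin(4*z)/8.
Then F(pi) - F(0) = (pi/2) - (0) = pi/2.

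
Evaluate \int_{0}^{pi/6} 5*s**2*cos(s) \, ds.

-5 + 5*pi**2/72 + 5*sqrt(3)*pi/6

Integrate by parts twice (u = s^2, dv = 5*cos(s) ds).
An antiderivative is F(s) = 5*s**2*sin(s) + 10*s*cos(s) - 10*sin(s).
Then F(pi/6) - F(0) = (-5 + 5*pi**2/72 + 5*sqrt(3)*pi/6) - (0) = -5 + 5*pi**2/72 + 5*sqrt(3)*pi/6.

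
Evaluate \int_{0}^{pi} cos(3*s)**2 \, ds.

Use the identity cos^2(3*s) = (1 + cos(6*s))/2.
An antiderivative is F(s) = s/2 + sin(6*s)/12.
Then F(pi) - F(0) = (pi/2) - (0) = pi/2.

pi/2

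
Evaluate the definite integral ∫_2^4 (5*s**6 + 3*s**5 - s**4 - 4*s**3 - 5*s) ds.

460566/35

By the power rule, an antiderivative is F(s) = 5*s**7/7 + s**6/2 - s**5/5 - s**4 - 5*s**2/2.
Then F(4) - F(2) = (463752/35) - (3186/35) = 460566/35.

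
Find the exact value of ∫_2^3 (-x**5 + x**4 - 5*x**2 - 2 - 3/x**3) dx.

-12301/120

By the power rule, an antiderivative is F(x) = -x**6/6 + x**5/5 - 5*x**3/3 - 2*x + 3/(2*x**2).
Then F(3) - F(2) = (-1856/15) - (-849/40) = -12301/120.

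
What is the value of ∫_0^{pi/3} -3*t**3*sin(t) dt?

-3*pi - sqrt(3)*pi**2/2 + pi**3/18 + 9*sqrt(3)

Integrate by parts 3 times (u = t^3, dv = -3*sin(t) dt).
An antiderivative is F(t) = 3*t**3*cos(t) - 9*t**2*sin(t) - 18*t*cos(t) + 18*sin(t).
Then F(pi/3) - F(0) = (-3*pi - sqrt(3)*pi**2/2 + pi**3/18 + 9*sqrt(3)) - (0) = -3*pi - sqrt(3)*pi**2/2 + pi**3/18 + 9*sqrt(3).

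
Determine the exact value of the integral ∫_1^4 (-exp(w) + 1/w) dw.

-exp(4) + log(4) + exp(1)

An antiderivative is F(w) = -exp(w) + log(w).
Then F(4) - F(1) = (-exp(4) + log(4)) - (-exp(1)) = -exp(4) + log(4) + exp(1).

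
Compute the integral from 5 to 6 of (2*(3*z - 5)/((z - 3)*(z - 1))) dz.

-8*log(2) + 2*log(5) + 4*log(3)

Factor the denominator: z**2 - 4*z + 3 = (z - 1)(z - 3).
Partial fractions: 2*(3*z - 5)/((z - 3)*(z - 1)) = 2/(z - 1) + 4/(z - 3).
An antiderivative is F(z) = 4*log(z - 3) + 2*log(z - 1).
Then F(6) - F(5) = (2*log(5) + 4*log(3)) - (8*log(2)) = -8*log(2) + 2*log(5) + 4*log(3).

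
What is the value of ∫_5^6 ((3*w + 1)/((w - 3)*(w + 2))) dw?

Factor the denominator: w**2 - w - 6 = (w + 2)(w - 3).
Partial fractions: (3*w + 1)/((w - 3)*(w + 2)) = 1/(w + 2) + 2/(w - 3).
An antiderivative is F(w) = 2*log(w - 3) + log(w + 2).
Then F(6) - F(5) = (log(72)) - (log(28)) = log(18/7).

log(18/7)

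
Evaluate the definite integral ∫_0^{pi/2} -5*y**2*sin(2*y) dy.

Integrate by parts twice (u = y^2, dv = -5*sin(2*y) dy).
An antiderivative is F(y) = 5*y**2*cos(2*y)/2 - 5*y*sin(2*y)/2 - 5*cos(2*y)/4.
Then F(pi/2) - F(0) = (5/4 - 5*pi**2/8) - (-5/4) = 5/2 - 5*pi**2/8.

5/2 - 5*pi**2/8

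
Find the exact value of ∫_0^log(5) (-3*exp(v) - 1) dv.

An antiderivative is F(v) = -v - 3*exp(v).
Then F(log(5)) - F(0) = (-15 - log(5)) - (-3) = -12 - log(5).

-12 - log(5)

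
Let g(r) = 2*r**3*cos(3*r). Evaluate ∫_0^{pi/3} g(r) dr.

Integrate by parts 3 times (u = r^3, dv = 2*cos(3*r) dr).
An antiderivative is F(r) = 2*r**3*sin(3*r)/3 + 2*r**2*cos(3*r)/3 - 4*r*sin(3*r)/9 - 4*cos(3*r)/27.
Then F(pi/3) - F(0) = (4/27 - 2*pi**2/27) - (-4/27) = 8/27 - 2*pi**2/27.

8/27 - 2*pi**2/27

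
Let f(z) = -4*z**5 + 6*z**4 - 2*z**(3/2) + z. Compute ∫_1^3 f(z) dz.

-2852/15 - 36*sqrt(3)/5

By the power rule, an antiderivative is F(z) = -2*z**6/3 - 4*z**(5/2)/5 + 6*z**5/5 + z**2/2.
Then F(3) - F(1) = (-1899/10 - 36*sqrt(3)/5) - (7/30) = -2852/15 - 36*sqrt(3)/5.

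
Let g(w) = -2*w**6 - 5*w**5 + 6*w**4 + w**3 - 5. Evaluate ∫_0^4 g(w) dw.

By the power rule, an antiderivative is F(w) = -2*w**7/7 - 5*w**6/6 + 6*w**5/5 + w**4/4 - 5*w.
Then F(4) - F(0) = (-716276/105) - (0) = -716276/105.

-716276/105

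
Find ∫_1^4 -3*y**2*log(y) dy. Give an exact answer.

21 - 128*log(2)

Integrate by parts once (u = ln y, dv = -3*y**2 dy).
An antiderivative is F(y) = -y**3*(3*log(y) - 1)/3.
Then F(4) - F(1) = (64/3 - 128*log(2)) - (1/3) = 21 - 128*log(2).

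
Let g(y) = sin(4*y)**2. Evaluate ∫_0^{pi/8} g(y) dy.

pi/16

Use the identity sin^2(4*y) = (1 - cos(8*y))/2.
An antiderivative is F(y) = y/2 - sin(8*y)/16.
Then F(pi/8) - F(0) = (pi/16) - (0) = pi/16.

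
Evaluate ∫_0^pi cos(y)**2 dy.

Use the identity cos^2(y) = (1 + cos(2*y))/2.
An antiderivative is F(y) = y/2 + sin(2*y)/4.
Then F(pi) - F(0) = (pi/2) - (0) = pi/2.

pi/2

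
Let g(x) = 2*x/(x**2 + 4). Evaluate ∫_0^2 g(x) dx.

log(2)

Let u = x**2 + 4, so du = 2*x dx. When x = 0, u = 4; when x = 2, u = 8.
The integral becomes ∫ 1/u du from 4 to 8, with antiderivative log(u).
Back in x: F(x) = log(x**2 + 4).
Then F(2) - F(0) = (log(8)) - (log(4)) = log(2).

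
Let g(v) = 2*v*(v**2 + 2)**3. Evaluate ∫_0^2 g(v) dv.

Let u = v**2 + 2, so du = 2*v dv. When v = 0, u = 2; when v = 2, u = 6.
The integral becomes ∫ u**3 du from 2 to 6, with antiderivative u**4/4.
Back in v: F(v) = (v**2 + 2)**4/4.
Then F(2) - F(0) = (324) - (4) = 320.

320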